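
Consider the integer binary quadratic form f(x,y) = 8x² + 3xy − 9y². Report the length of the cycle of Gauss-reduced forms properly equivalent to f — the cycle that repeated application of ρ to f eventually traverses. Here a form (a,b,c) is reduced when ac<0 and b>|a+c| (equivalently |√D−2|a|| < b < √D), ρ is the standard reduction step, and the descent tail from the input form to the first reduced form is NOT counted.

D = 297, ⌊√D⌋ = 17
river: ρ → (-9,15,2)
river: ρ → (2,17,-1)
river: ρ → (-1,17,2)
river: ρ → (2,15,-9)
river: ρ → (-9,3,8)
river: ρ → (8,13,-4)
river: ρ → (-4,11,11)
river: ρ → (11,11,-4)
river: ρ → (-4,13,8)
river: ρ → (8,3,-9)
ρ-cycle length = 10 (tail of 0 descent steps not counted)

10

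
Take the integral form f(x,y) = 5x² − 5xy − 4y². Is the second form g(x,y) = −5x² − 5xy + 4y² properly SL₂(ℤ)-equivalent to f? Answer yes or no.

D₁ = 105, D₂ = 105
river cycle of f (length 6): (-4, 5, 5), (5, 5, -4), (-4, 3, 6), (6, 9, -1), (-1, 9, 6), (6, 3, -4)
river cycle of g (length 6): (4, 5, -5), (-5, 5, 4), (4, 3, -6), (-6, 9, 1), (1, 9, -6), (-6, 3, 4)
cycles differ ⇒ inequivalent

no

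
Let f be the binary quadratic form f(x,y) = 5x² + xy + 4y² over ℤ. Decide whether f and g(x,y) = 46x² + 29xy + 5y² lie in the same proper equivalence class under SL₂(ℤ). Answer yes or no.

D₁ = -79, D₂ = -79
f: flip: (5,1,4)→(4,-1,5)
f: reduced (well bottom): (4,-1,5) with a≤c, −a<b≤a
g: flip: (46,29,5)→(5,-29,46)
g: translate: b→1 (≡-29 mod 10), so (5,-29,46)→(5,1,4)
g: flip: (5,1,4)→(4,-1,5)
g: reduced (well bottom): (4,-1,5) with a≤c, −a<b≤a
reduced forms (4, -1, 5) vs (4, -1, 5) ⇒ equivalent

yes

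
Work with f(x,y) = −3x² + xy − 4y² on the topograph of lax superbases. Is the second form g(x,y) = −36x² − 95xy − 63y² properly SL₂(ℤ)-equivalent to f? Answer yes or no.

D₁ = -47, D₂ = -47
f is negative-definite; reduce −f:
−f: reduced (well bottom): (3,-1,4) with a≤c, −a<b≤a
flip sign back: reduced form of f is (-3,1,-4)
g is negative-definite; reduce −g:
−g: translate: b→23 (≡95 mod 72), so (36,95,63)→(36,23,4)
−g: flip: (36,23,4)→(4,-23,36)
−g: translate: b→1 (≡-23 mod 8), so (4,-23,36)→(4,1,3)
−g: flip: (4,1,3)→(3,-1,4)
−g: reduced (well bottom): (3,-1,4) with a≤c, −a<b≤a
flip sign back: reduced form of g is (-3,1,-4)
reduced forms (-3, 1, -4) vs (-3, 1, -4) ⇒ equivalent

yes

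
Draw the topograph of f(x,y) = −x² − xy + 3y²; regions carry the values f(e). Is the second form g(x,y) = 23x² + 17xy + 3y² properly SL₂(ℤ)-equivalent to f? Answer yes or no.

D₁ = 13, D₂ = 13
river cycle of f (length 2): (-1, 3, 1), (1, 3, -1)
river cycle of g (length 2): (-1, 3, 1), (1, 3, -1)
cycles coincide ⇒ equivalent

yes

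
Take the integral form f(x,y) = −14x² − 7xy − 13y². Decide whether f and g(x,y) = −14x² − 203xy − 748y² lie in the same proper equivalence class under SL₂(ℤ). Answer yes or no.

D₁ = -679, D₂ = -679
f is negative-definite; reduce −f:
−f: flip: (14,7,13)→(13,-7,14)
−f: reduced (well bottom): (13,-7,14) with a≤c, −a<b≤a
flip sign back: reduced form of f is (-13,7,-14)
g is negative-definite; reduce −g:
−g: translate: b→7 (≡203 mod 28), so (14,203,748)→(14,7,13)
−g: flip: (14,7,13)→(13,-7,14)
−g: reduced (well bottom): (13,-7,14) with a≤c, −a<b≤a
flip sign back: reduced form of g is (-13,7,-14)
reduced forms (-13, 7, -14) vs (-13, 7, -14) ⇒ equivalent

yes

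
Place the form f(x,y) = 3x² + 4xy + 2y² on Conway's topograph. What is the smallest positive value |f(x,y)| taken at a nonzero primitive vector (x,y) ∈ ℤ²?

translate: b→-2 (≡4 mod 6), so (3,4,2)→(3,-2,1)
flip: (3,-2,1)→(1,2,3)
translate: b→0 (≡2 mod 2), so (1,2,3)→(1,0,2)
reduced (well bottom): (1,0,2) with a≤c, −a<b≤a
well minimum = a = 1

1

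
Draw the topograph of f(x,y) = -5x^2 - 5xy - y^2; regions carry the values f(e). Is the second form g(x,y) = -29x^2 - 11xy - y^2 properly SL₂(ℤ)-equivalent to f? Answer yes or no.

D₁ = 5, D₂ = 5
river cycle of f (length 2): (-1, 1, 1), (1, 1, -1)
river cycle of g (length 2): (-1, 1, 1), (1, 1, -1)
cycles coincide ⇒ equivalent

yes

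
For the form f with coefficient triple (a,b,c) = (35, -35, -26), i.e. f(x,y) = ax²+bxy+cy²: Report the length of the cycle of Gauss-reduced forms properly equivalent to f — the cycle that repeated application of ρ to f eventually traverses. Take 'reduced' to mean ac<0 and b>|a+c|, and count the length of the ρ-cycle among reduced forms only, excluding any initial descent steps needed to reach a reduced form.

D = 4865, ⌊√D⌋ = 69
descent: ρ → (-26,35,35)  [lands on river]
river: ρ → (35,35,-26)
river: ρ → (-26,69,1)
river: ρ → (1,69,-26)
ρ-cycle length = 4 (tail of 1 descent step not counted)

4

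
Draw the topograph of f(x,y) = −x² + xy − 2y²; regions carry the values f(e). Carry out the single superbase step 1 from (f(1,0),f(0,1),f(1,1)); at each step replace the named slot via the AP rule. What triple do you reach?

start (-1,-2,-2) = (f(1,0),f(0,1),f(1,1))
replace slot 1: 2·((-2)+(-2)) − (-1) = -7 → (-7,-2,-2)

-7,-2,-2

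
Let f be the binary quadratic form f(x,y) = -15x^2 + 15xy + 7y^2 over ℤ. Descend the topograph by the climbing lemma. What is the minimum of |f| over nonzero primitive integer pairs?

river: ρ → (7,13,-17)
river: ρ → (-17,21,3)
river: ρ → (3,21,-17)
river: ρ → (-17,13,7)
river: ρ → (7,15,-15)
river: ρ → (-15,15,7)
closes: descent 0, river 6
min |a| on river = 3

3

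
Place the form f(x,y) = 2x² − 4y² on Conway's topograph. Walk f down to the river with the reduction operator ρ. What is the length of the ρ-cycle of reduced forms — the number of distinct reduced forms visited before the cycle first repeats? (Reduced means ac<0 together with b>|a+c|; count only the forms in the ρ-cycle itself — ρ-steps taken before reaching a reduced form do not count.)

D = 32, ⌊√D⌋ = 5
descent: ρ → (-4,0,2)
descent: ρ → (2,4,-2)  [lands on river]
river: ρ → (-2,4,2)
ρ-cycle length = 2 (tail of 2 descent steps not counted)

2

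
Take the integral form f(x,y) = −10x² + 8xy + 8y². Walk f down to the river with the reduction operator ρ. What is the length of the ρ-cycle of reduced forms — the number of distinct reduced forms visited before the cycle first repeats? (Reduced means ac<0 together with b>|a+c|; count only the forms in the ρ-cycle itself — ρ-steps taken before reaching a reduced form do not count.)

D = 384, ⌊√D⌋ = 19
river: ρ → (8,8,-10)
river: ρ → (-10,12,6)
river: ρ → (6,12,-10)
river: ρ → (-10,8,8)
ρ-cycle length = 4 (tail of 0 descent steps not counted)

4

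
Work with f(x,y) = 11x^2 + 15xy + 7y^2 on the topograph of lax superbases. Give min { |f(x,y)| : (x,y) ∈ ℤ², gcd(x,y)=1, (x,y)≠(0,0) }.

translate: b→-7 (≡15 mod 22), so (11,15,7)→(11,-7,3)
flip: (11,-7,3)→(3,7,11)
translate: b→1 (≡7 mod 6), so (3,7,11)→(3,1,7)
reduced (well bottom): (3,1,7) with a≤c, −a<b≤a
well minimum = a = 3

3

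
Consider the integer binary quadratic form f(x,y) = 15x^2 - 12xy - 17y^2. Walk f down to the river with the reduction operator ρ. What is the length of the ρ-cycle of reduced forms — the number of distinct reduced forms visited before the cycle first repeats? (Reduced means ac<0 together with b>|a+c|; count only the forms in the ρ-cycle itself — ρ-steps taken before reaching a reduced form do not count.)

D = 1164, ⌊√D⌋ = 34
descent: ρ → (-17,12,15)  [lands on river]
river: ρ → (15,18,-14)
river: ρ → (-14,10,19)
river: ρ → (19,28,-5)
river: ρ → (-5,32,7)
river: ρ → (7,24,-21)
river: ρ → (-21,18,10)
river: ρ → (10,22,-17)
ρ-cycle length = 8 (tail of 1 descent step not counted)

8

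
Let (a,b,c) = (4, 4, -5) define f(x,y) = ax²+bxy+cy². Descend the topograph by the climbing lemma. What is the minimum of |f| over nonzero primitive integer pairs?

river: ρ → (-5,6,3)
river: ρ → (3,6,-5)
river: ρ → (-5,4,4)
river: ρ → (4,4,-5)
closes: descent 0, river 4
min |a| on river = 3

3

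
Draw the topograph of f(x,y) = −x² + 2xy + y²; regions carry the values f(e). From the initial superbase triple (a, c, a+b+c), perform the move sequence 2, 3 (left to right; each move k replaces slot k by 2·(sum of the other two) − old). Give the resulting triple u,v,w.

start (-1,1,2) = (f(1,0),f(0,1),f(1,1))
replace slot 2: 2·((-1)+2) − 1 = 1 → (-1,1,2)
replace slot 3: 2·((-1)+1) − 2 = -2 → (-1,1,-2)

-1,1,-2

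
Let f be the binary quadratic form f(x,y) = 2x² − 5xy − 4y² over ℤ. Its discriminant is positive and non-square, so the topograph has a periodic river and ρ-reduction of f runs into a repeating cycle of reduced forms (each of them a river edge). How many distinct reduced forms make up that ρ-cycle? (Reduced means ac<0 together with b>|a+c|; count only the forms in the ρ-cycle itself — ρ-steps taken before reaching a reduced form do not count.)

D = 57, ⌊√D⌋ = 7
descent: ρ → (-4,5,2)  [lands on river]
river: ρ → (2,7,-1)
river: ρ → (-1,7,2)
river: ρ → (2,5,-4)
river: ρ → (-4,3,3)
river: ρ → (3,3,-4)
ρ-cycle length = 6 (tail of 1 descent step not counted)

6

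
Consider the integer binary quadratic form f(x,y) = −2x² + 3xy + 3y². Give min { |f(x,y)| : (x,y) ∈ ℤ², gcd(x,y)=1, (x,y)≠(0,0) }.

river: ρ → (3,3,-2)
river: ρ → (-2,5,1)
river: ρ → (1,5,-2)
river: ρ → (-2,3,3)
closes: descent 0, river 4
min |a| on river = 1

1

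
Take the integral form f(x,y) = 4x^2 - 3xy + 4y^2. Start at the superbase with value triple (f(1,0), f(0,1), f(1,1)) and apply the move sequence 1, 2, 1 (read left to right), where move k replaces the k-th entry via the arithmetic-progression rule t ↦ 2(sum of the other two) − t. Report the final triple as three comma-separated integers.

start (4,4,5) = (f(1,0),f(0,1),f(1,1))
replace slot 1: 2·(4+5) − 4 = 14 → (14,4,5)
replace slot 2: 2·(14+5) − 4 = 34 → (14,34,5)
replace slot 1: 2·(34+5) − 14 = 64 → (64,34,5)

64,34,5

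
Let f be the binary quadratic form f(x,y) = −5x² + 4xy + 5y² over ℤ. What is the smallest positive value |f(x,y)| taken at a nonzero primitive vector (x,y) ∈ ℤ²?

river: ρ → (5,6,-4)
river: ρ → (-4,10,1)
river: ρ → (1,10,-4)
river: ρ → (-4,6,5)
river: ρ → (5,4,-5)
river: ρ → (-5,6,4)
river: ρ → (4,10,-1)
river: ρ → (-1,10,4)
river: ρ → (4,6,-5)
river: ρ → (-5,4,5)
closes: descent 0, river 10
min |a| on river = 1

1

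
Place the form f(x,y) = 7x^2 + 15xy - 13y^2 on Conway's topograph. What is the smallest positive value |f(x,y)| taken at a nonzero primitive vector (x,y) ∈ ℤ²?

river: ρ → (-13,11,9)
river: ρ → (9,7,-15)
river: ρ → (-15,23,1)
river: ρ → (1,23,-15)
river: ρ → (-15,7,9)
river: ρ → (9,11,-13)
river: ρ → (-13,15,7)
river: ρ → (7,13,-15)
river: ρ → (-15,17,5)
river: ρ → (5,23,-3)
river: ρ → (-3,19,19)
river: ρ → (19,19,-3)
river: ρ → (-3,23,5)
river: ρ → (5,17,-15)
river: ρ → (-15,13,7)
river: ρ → (7,15,-13)
closes: descent 0, river 16
min |a| on river = 1

1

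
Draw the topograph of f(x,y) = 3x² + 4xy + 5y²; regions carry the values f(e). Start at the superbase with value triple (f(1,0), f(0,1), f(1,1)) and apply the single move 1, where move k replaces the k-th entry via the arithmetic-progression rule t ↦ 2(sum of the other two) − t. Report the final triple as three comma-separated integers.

start (3,5,12) = (f(1,0),f(0,1),f(1,1))
replace slot 1: 2·(5+12) − 3 = 31 → (31,5,12)

31,5,12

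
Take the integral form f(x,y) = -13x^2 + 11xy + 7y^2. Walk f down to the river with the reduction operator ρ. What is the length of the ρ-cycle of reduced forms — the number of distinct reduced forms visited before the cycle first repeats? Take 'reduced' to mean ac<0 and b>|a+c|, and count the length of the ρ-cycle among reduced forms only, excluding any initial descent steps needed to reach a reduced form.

D = 485, ⌊√D⌋ = 22
river: ρ → (7,17,-7)
river: ρ → (-7,11,13)
river: ρ → (13,15,-5)
river: ρ → (-5,15,13)
river: ρ → (13,11,-7)
river: ρ → (-7,17,7)
river: ρ → (7,11,-13)
river: ρ → (-13,15,5)
river: ρ → (5,15,-13)
river: ρ → (-13,11,7)
ρ-cycle length = 10 (tail of 0 descent steps not counted)

10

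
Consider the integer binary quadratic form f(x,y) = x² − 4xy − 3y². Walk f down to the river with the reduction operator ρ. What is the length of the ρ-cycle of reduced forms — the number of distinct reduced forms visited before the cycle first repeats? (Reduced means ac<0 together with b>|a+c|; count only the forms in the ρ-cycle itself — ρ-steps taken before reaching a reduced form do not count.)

D = 28, ⌊√D⌋ = 5
descent: ρ → (-3,4,1)  [lands on river]
river: ρ → (1,4,-3)
river: ρ → (-3,2,2)
river: ρ → (2,2,-3)
ρ-cycle length = 4 (tail of 1 descent step not counted)

4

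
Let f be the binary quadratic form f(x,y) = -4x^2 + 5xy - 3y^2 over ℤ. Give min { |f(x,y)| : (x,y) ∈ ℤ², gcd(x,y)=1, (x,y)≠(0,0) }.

translate: b→3 (≡-5 mod 8), so (4,-5,3)→(4,3,2)
flip: (4,3,2)→(2,-3,4)
translate: b→1 (≡-3 mod 4), so (2,-3,4)→(2,1,3)
reduced (well bottom): (2,1,3) with a≤c, −a<b≤a
well minimum |f| = |-2| = 2 (negative-definite)

2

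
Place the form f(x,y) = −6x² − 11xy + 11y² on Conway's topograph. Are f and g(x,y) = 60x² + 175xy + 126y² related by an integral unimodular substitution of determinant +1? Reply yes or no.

D₁ = 385, D₂ = 385
river cycle of f (length 12): (11, 11, -6), (-6, 13, 9), (9, 5, -10), (-10, 15, 4), (4, 17, -6), (-6, 19, 1), (1, 19, -6), (-6, 17, 4), (4, 15, -10), (-10, 5, 9), … (2 more)
river cycle of g (length 12): (11, 11, -6), (-6, 13, 9), (9, 5, -10), (-10, 15, 4), (4, 17, -6), (-6, 19, 1), (1, 19, -6), (-6, 17, 4), (4, 15, -10), (-10, 5, 9), … (2 more)
cycles coincide ⇒ equivalent

yes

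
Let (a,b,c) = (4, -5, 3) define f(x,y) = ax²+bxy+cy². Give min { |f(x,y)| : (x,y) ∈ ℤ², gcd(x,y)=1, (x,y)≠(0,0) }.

translate: b→3 (≡-5 mod 8), so (4,-5,3)→(4,3,2)
flip: (4,3,2)→(2,-3,4)
translate: b→1 (≡-3 mod 4), so (2,-3,4)→(2,1,3)
reduced (well bottom): (2,1,3) with a≤c, −a<b≤a
well minimum = a = 2

2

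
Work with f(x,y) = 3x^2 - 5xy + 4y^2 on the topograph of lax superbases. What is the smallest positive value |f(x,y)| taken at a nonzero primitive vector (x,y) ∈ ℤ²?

translate: b→1 (≡-5 mod 6), so (3,-5,4)→(3,1,2)
flip: (3,1,2)→(2,-1,3)
reduced (well bottom): (2,-1,3) with a≤c, −a<b≤a
well minimum = a = 2

2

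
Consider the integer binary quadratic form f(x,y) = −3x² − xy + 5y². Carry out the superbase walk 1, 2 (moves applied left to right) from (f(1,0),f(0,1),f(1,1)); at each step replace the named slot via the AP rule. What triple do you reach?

start (-3,5,1) = (f(1,0),f(0,1),f(1,1))
replace slot 1: 2·(5+1) − (-3) = 15 → (15,5,1)
replace slot 2: 2·(15+1) − 5 = 27 → (15,27,1)

15,27,1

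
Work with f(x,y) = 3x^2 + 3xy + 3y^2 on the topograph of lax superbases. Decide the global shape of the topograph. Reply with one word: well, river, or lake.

D = b²−4ac = 3² − 4·3·3 = -27
D < 0 ⇒ definite ⇒ every region one sign ⇒ single well

well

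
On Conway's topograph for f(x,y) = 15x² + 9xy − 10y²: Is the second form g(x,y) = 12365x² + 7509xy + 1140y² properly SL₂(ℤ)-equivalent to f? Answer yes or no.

D₁ = 681, D₂ = 681
river cycle of f (length 32): (-10, 11, 14), (14, 17, -7), (-7, 25, 2), (2, 23, -19), (-19, 15, 6), (6, 21, -10), (-10, 19, 8), (8, 13, -16), (-16, 19, 5), (5, 21, -12), … (22 more)
river cycle of g (length 32): (15, 9, -10), (-10, 11, 14), (14, 17, -7), (-7, 25, 2), (2, 23, -19), (-19, 15, 6), (6, 21, -10), (-10, 19, 8), (8, 13, -16), (-16, 19, 5), … (22 more)
cycles coincide ⇒ equivalent

yes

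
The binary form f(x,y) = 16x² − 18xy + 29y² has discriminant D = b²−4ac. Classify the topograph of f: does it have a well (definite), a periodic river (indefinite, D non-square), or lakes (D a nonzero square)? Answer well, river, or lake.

D = b²−4ac = (-18)² − 4·16·29 = -1532
D < 0 ⇒ definite ⇒ every region one sign ⇒ single well

well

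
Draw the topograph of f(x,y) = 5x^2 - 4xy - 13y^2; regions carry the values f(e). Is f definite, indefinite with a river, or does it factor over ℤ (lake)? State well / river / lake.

D = b²−4ac = (-4)² − 4·5·(-13) = 276
D > 0 non-square ⇒ indefinite ⇒ periodic river

river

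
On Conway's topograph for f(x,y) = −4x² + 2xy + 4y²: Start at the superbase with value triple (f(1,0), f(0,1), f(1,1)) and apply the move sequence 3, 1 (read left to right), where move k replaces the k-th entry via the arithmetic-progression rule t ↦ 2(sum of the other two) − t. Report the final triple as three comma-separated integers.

start (-4,4,2) = (f(1,0),f(0,1),f(1,1))
replace slot 3: 2·((-4)+4) − 2 = -2 → (-4,4,-2)
replace slot 1: 2·(4+(-2)) − (-4) = 8 → (8,4,-2)

8,4,-2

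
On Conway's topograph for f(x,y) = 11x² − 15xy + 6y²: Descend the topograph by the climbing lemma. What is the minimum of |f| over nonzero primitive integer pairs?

translate: b→7 (≡-15 mod 22), so (11,-15,6)→(11,7,2)
flip: (11,7,2)→(2,-7,11)
translate: b→1 (≡-7 mod 4), so (2,-7,11)→(2,1,5)
reduced (well bottom): (2,1,5) with a≤c, −a<b≤a
well minimum = a = 2

2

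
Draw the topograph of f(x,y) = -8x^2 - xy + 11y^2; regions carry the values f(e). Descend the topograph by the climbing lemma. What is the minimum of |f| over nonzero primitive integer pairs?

descent: ρ → (11,1,-8)
descent: ρ → (-8,15,4)  [lands on river]
river: ρ → (4,17,-4)
river: ρ → (-4,15,8)
river: ρ → (8,17,-2)
river: ρ → (-2,15,16)
river: ρ → (16,17,-1)
river: ρ → (-1,17,16)
river: ρ → (16,15,-2)
river: ρ → (-2,17,8)
river: ρ → (8,15,-4)
river: ρ → (-4,17,4)
river: ρ → (4,15,-8)
river: ρ → (-8,17,2)
river: ρ → (2,15,-16)
river: ρ → (-16,17,1)
river: ρ → (1,17,-16)
river: ρ → (-16,15,2)
river: ρ → (2,17,-8)
closes: descent 2, river 18
min |a| on river = 1

1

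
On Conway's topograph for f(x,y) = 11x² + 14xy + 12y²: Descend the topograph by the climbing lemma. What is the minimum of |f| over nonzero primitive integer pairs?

translate: b→-8 (≡14 mod 22), so (11,14,12)→(11,-8,9)
flip: (11,-8,9)→(9,8,11)
reduced (well bottom): (9,8,11) with a≤c, −a<b≤a
well minimum = a = 9

9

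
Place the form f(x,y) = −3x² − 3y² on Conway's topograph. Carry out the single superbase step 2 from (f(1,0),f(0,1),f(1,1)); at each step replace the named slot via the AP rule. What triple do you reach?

start (-3,-3,-6) = (f(1,0),f(0,1),f(1,1))
replace slot 2: 2·((-3)+(-6)) − (-3) = -15 → (-3,-15,-6)

-3,-15,-6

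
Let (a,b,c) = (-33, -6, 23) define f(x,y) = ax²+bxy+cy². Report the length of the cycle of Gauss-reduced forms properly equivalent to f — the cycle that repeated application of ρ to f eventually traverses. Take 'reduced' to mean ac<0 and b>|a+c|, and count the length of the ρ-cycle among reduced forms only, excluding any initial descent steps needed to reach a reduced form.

D = 3072, ⌊√D⌋ = 55
descent: ρ → (23,52,-4)  [lands on river]
river: ρ → (-4,52,23)
river: ρ → (23,40,-16)
river: ρ → (-16,24,39)
river: ρ → (39,54,-1)
river: ρ → (-1,54,39)
river: ρ → (39,24,-16)
river: ρ → (-16,40,23)
ρ-cycle length = 8 (tail of 1 descent step not counted)

8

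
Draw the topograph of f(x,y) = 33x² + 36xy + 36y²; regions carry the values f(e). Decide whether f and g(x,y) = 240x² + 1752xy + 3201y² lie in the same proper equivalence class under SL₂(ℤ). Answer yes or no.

D₁ = -3456, D₂ = -3456
f: translate: b→-30 (≡36 mod 66), so (33,36,36)→(33,-30,33)
f: flip: (33,-30,33)→(33,30,33)
f: reduced (well bottom): (33,30,33) with a≤c, −a<b≤a
g: translate: b→-168 (≡1752 mod 480), so (240,1752,3201)→(240,-168,33)
g: flip: (240,-168,33)→(33,168,240)
g: translate: b→-30 (≡168 mod 66), so (33,168,240)→(33,-30,33)
g: flip: (33,-30,33)→(33,30,33)
g: reduced (well bottom): (33,30,33) with a≤c, −a<b≤a
reduced forms (33, 30, 33) vs (33, 30, 33) ⇒ equivalent

yes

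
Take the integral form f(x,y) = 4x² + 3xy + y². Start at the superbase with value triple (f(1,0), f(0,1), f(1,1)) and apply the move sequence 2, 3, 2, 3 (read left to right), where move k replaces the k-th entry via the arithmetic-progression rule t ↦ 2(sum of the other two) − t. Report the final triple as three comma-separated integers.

start (4,1,8) = (f(1,0),f(0,1),f(1,1))
replace slot 2: 2·(4+8) − 1 = 23 → (4,23,8)
replace slot 3: 2·(4+23) − 8 = 46 → (4,23,46)
replace slot 2: 2·(4+46) − 23 = 77 → (4,77,46)
replace slot 3: 2·(4+77) − 46 = 116 → (4,77,116)

4,77,116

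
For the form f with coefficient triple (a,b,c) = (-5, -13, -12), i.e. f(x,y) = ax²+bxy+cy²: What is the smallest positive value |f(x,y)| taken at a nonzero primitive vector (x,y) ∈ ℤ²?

translate: b→3 (≡13 mod 10), so (5,13,12)→(5,3,4)
flip: (5,3,4)→(4,-3,5)
reduced (well bottom): (4,-3,5) with a≤c, −a<b≤a
well minimum |f| = |-4| = 4 (negative-definite)

4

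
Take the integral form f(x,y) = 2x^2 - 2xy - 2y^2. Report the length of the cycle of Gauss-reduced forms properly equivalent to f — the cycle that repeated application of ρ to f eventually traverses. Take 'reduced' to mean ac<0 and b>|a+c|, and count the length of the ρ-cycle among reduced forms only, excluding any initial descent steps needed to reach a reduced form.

D = 20, ⌊√D⌋ = 4
descent: ρ → (-2,2,2)  [lands on river]
river: ρ → (2,2,-2)
ρ-cycle length = 2 (tail of 1 descent step not counted)

2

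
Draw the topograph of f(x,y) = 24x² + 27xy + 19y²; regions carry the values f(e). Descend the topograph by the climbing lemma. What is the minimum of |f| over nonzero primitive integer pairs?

translate: b→-21 (≡27 mod 48), so (24,27,19)→(24,-21,16)
flip: (24,-21,16)→(16,21,24)
translate: b→-11 (≡21 mod 32), so (16,21,24)→(16,-11,19)
reduced (well bottom): (16,-11,19) with a≤c, −a<b≤a
well minimum = a = 16

16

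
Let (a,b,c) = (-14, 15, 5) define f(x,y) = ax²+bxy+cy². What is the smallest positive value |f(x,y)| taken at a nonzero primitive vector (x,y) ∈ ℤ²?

river: ρ → (5,15,-14)
river: ρ → (-14,13,6)
river: ρ → (6,11,-16)
river: ρ → (-16,21,1)
river: ρ → (1,21,-16)
river: ρ → (-16,11,6)
river: ρ → (6,13,-14)
river: ρ → (-14,15,5)
closes: descent 0, river 8
min |a| on river = 1

1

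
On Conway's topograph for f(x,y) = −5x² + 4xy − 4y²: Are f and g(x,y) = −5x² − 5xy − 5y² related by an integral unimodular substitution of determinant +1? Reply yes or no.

D₁ = -64, D₂ = -75
discriminants differ ⇒ not SL₂(ℤ)-equivalent

no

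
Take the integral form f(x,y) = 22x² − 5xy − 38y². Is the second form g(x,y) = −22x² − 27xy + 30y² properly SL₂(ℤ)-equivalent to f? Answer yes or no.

D₁ = 3369, D₂ = 3369
river cycle of f (length 70): (22, 39, -21), (-21, 45, 16), (16, 51, -12), (-12, 45, 28), (28, 11, -29), (-29, 47, 10), (10, 53, -14), (-14, 31, 43), (43, 55, -2), (-2, 57, 15), … (60 more)
river cycle of g (length 70): (30, 27, -22), (-22, 17, 35), (35, 53, -4), (-4, 51, 48), (48, 45, -7), (-7, 53, 20), (20, 27, -33), (-33, 39, 14), (14, 45, -24), (-24, 51, 8), … (60 more)
cycles differ ⇒ inequivalent

no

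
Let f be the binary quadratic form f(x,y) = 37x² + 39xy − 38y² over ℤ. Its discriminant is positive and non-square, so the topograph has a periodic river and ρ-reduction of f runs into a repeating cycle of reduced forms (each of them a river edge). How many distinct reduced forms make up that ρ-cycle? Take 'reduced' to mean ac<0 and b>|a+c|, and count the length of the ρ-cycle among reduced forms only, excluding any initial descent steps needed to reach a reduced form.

D = 7145, ⌊√D⌋ = 84
river: ρ → (-38,37,38)
river: ρ → (38,39,-37)
river: ρ → (-37,35,40)
river: ρ → (40,45,-32)
river: ρ → (-32,83,2)
river: ρ → (2,81,-73)
river: ρ → (-73,65,10)
river: ρ → (10,75,-38)
river: ρ → (-38,77,8)
river: ρ → (8,83,-8)
river: ρ → (-8,77,38)
river: ρ → (38,75,-10)
river: ρ → (-10,65,73)
river: ρ → (73,81,-2)
river: ρ → (-2,83,32)
river: ρ → (32,45,-40)
river: ρ → (-40,35,37)
river: ρ → (37,39,-38)
ρ-cycle length = 18 (tail of 0 descent steps not counted)

18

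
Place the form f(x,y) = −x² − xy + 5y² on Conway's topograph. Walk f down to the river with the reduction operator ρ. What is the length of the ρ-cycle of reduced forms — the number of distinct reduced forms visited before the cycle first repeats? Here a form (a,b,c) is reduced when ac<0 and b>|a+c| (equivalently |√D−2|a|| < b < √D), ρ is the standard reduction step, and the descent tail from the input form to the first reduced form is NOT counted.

D = 21, ⌊√D⌋ = 4
descent: ρ → (5,1,-1)
descent: ρ → (-1,3,3)  [lands on river]
river: ρ → (3,3,-1)
ρ-cycle length = 2 (tail of 2 descent steps not counted)

2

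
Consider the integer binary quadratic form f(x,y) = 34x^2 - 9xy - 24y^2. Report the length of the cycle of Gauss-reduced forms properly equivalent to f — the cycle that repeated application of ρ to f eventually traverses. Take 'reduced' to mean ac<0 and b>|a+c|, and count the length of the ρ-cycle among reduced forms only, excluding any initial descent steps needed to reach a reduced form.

D = 3345, ⌊√D⌋ = 57
descent: ρ → (-24,57,1)  [lands on river]
river: ρ → (1,57,-24)
river: ρ → (-24,39,19)
river: ρ → (19,37,-26)
river: ρ → (-26,15,30)
river: ρ → (30,45,-11)
river: ρ → (-11,43,34)
river: ρ → (34,25,-20)
river: ρ → (-20,55,4)
river: ρ → (4,57,-6)
river: ρ → (-6,51,31)
river: ρ → (31,11,-26)
river: ρ → (-26,41,16)
river: ρ → (16,55,-5)
river: ρ → (-5,55,16)
river: ρ → (16,41,-26)
river: ρ → (-26,11,31)
river: ρ → (31,51,-6)
river: ρ → (-6,57,4)
river: ρ → (4,55,-20)
river: ρ → (-20,25,34)
river: ρ → (34,43,-11)
river: ρ → (-11,45,30)
river: ρ → (30,15,-26)
river: ρ → (-26,37,19)
river: ρ → (19,39,-24)
ρ-cycle length = 26 (tail of 1 descent step not counted)

26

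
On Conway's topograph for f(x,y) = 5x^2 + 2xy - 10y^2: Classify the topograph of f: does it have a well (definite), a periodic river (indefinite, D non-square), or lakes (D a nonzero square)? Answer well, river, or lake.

D = b²−4ac = 2² − 4·5·(-10) = 204
D > 0 non-square ⇒ indefinite ⇒ periodic river

river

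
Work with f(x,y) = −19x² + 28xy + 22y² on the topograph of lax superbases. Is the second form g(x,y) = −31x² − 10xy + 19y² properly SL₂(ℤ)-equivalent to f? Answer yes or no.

D₁ = 2456, D₂ = 2456
river cycle of f (length 26): (22, 16, -25), (-25, 34, 13), (13, 44, -10), (-10, 36, 29), (29, 22, -17), (-17, 46, 5), (5, 44, -26), (-26, 8, 23), (23, 38, -11), (-11, 28, 38), … (16 more)
river cycle of g (length 26): (19, 48, -2), (-2, 48, 19), (19, 28, -22), (-22, 16, 25), (25, 34, -13), (-13, 44, 10), (10, 36, -29), (-29, 22, 17), (17, 46, -5), (-5, 44, 26), … (16 more)
cycles differ ⇒ inequivalent

no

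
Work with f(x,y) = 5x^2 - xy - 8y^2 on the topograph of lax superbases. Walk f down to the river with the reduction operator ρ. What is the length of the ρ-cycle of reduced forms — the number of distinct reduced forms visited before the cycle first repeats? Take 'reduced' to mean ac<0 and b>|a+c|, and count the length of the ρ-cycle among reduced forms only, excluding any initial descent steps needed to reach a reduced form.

D = 161, ⌊√D⌋ = 12
descent: ρ → (-8,1,5)
descent: ρ → (5,9,-4)  [lands on river]
river: ρ → (-4,7,7)
river: ρ → (7,7,-4)
river: ρ → (-4,9,5)
river: ρ → (5,11,-2)
river: ρ → (-2,9,10)
river: ρ → (10,11,-1)
river: ρ → (-1,11,10)
river: ρ → (10,9,-2)
river: ρ → (-2,11,5)
ρ-cycle length = 10 (tail of 2 descent steps not counted)

10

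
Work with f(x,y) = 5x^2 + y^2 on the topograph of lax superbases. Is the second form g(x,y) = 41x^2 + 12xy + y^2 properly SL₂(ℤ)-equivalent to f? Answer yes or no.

D₁ = -20, D₂ = -20
f: flip: (5,0,1)→(1,0,5)
f: reduced (well bottom): (1,0,5) with a≤c, −a<b≤a
g: flip: (41,12,1)→(1,-12,41)
g: translate: b→0 (≡-12 mod 2), so (1,-12,41)→(1,0,5)
g: reduced (well bottom): (1,0,5) with a≤c, −a<b≤a
reduced forms (1, 0, 5) vs (1, 0, 5) ⇒ equivalent

yes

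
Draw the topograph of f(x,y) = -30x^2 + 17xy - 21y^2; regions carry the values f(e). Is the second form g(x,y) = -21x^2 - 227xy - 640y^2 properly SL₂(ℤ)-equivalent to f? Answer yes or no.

D₁ = -2231, D₂ = -2231
f is negative-definite; reduce −f:
−f: flip: (30,-17,21)→(21,17,30)
−f: reduced (well bottom): (21,17,30) with a≤c, −a<b≤a
flip sign back: reduced form of f is (-21,-17,-30)
g is negative-definite; reduce −g:
−g: translate: b→17 (≡227 mod 42), so (21,227,640)→(21,17,30)
−g: reduced (well bottom): (21,17,30) with a≤c, −a<b≤a
flip sign back: reduced form of g is (-21,-17,-30)
reduced forms (-21, -17, -30) vs (-21, -17, -30) ⇒ equivalent

yes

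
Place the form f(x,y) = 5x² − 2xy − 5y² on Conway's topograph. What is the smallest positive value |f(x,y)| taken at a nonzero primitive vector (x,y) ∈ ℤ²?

descent: ρ → (-5,2,5)  [lands on river]
river: ρ → (5,8,-2)
river: ρ → (-2,8,5)
river: ρ → (5,2,-5)
river: ρ → (-5,8,2)
river: ρ → (2,8,-5)
closes: descent 1, river 6
min |a| on river = 2

2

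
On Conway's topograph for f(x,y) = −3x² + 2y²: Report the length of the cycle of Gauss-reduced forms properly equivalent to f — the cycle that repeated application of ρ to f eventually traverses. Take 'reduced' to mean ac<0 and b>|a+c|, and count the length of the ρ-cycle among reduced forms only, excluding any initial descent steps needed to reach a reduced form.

D = 24, ⌊√D⌋ = 4
descent: ρ → (2,4,-1)  [lands on river]
river: ρ → (-1,4,2)
ρ-cycle length = 2 (tail of 1 descent step not counted)

2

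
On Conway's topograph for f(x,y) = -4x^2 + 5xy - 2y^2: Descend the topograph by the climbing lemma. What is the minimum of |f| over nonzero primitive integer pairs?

translate: b→3 (≡-5 mod 8), so (4,-5,2)→(4,3,1)
flip: (4,3,1)→(1,-3,4)
translate: b→1 (≡-3 mod 2), so (1,-3,4)→(1,1,2)
reduced (well bottom): (1,1,2) with a≤c, −a<b≤a
well minimum |f| = |-1| = 1 (negative-definite)

1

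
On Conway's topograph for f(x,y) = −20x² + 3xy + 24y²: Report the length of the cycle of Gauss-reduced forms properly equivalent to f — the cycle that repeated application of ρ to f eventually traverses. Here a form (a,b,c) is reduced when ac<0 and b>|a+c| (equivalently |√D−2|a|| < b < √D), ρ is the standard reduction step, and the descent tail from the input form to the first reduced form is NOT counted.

D = 1929, ⌊√D⌋ = 43
descent: ρ → (24,-3,-20)
descent: ρ → (-20,43,1)  [lands on river]
river: ρ → (1,43,-20)
river: ρ → (-20,37,7)
river: ρ → (7,33,-30)
river: ρ → (-30,27,10)
river: ρ → (10,33,-21)
river: ρ → (-21,9,22)
river: ρ → (22,35,-8)
river: ρ → (-8,29,34)
river: ρ → (34,39,-3)
river: ρ → (-3,39,34)
river: ρ → (34,29,-8)
river: ρ → (-8,35,22)
river: ρ → (22,9,-21)
river: ρ → (-21,33,10)
river: ρ → (10,27,-30)
river: ρ → (-30,33,7)
river: ρ → (7,37,-20)
ρ-cycle length = 18 (tail of 2 descent steps not counted)

18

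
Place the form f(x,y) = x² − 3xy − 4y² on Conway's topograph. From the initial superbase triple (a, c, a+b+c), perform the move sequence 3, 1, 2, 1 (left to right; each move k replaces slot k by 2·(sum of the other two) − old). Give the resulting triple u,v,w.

start (1,-4,-6) = (f(1,0),f(0,1),f(1,1))
replace slot 3: 2·(1+(-4)) − (-6) = 0 → (1,-4,0)
replace slot 1: 2·((-4)+0) − 1 = -9 → (-9,-4,0)
replace slot 2: 2·((-9)+0) − (-4) = -14 → (-9,-14,0)
replace slot 1: 2·((-14)+0) − (-9) = -19 → (-19,-14,0)

-19,-14,0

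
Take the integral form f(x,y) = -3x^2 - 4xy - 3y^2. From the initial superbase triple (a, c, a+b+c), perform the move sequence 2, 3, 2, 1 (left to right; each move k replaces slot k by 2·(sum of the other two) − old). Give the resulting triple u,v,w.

start (-3,-3,-10) = (f(1,0),f(0,1),f(1,1))
replace slot 2: 2·((-3)+(-10)) − (-3) = -23 → (-3,-23,-10)
replace slot 3: 2·((-3)+(-23)) − (-10) = -42 → (-3,-23,-42)
replace slot 2: 2·((-3)+(-42)) − (-23) = -67 → (-3,-67,-42)
replace slot 1: 2·((-67)+(-42)) − (-3) = -215 → (-215,-67,-42)

-215,-67,-42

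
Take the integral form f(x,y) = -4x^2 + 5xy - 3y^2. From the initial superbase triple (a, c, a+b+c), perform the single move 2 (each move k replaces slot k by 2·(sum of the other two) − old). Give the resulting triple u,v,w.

start (-4,-3,-2) = (f(1,0),f(0,1),f(1,1))
replace slot 2: 2·((-4)+(-2)) − (-3) = -9 → (-4,-9,-2)

-4,-9,-2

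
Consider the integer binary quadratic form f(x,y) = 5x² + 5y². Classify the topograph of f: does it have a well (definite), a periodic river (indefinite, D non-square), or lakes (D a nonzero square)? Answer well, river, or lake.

D = b²−4ac = 0² − 4·5·5 = -100
D < 0 ⇒ definite ⇒ every region one sign ⇒ single well

well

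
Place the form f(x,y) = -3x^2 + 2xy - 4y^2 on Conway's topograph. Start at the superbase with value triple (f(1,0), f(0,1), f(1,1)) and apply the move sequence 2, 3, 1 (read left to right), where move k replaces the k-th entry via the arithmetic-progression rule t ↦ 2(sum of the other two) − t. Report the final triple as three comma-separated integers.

start (-3,-4,-5) = (f(1,0),f(0,1),f(1,1))
replace slot 2: 2·((-3)+(-5)) − (-4) = -12 → (-3,-12,-5)
replace slot 3: 2·((-3)+(-12)) − (-5) = -25 → (-3,-12,-25)
replace slot 1: 2·((-12)+(-25)) − (-3) = -71 → (-71,-12,-25)

-71,-12,-25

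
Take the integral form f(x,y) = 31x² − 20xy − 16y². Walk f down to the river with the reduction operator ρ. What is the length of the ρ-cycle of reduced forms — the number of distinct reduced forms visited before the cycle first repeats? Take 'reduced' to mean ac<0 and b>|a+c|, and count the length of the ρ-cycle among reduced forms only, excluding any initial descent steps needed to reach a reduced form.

D = 2384, ⌊√D⌋ = 48
descent: ρ → (-16,20,31)  [lands on river]
river: ρ → (31,42,-5)
river: ρ → (-5,48,4)
river: ρ → (4,48,-5)
river: ρ → (-5,42,31)
river: ρ → (31,20,-16)
river: ρ → (-16,44,7)
river: ρ → (7,40,-28)
river: ρ → (-28,16,19)
river: ρ → (19,22,-25)
river: ρ → (-25,28,16)
river: ρ → (16,36,-17)
river: ρ → (-17,32,20)
river: ρ → (20,48,-1)
river: ρ → (-1,48,20)
river: ρ → (20,32,-17)
river: ρ → (-17,36,16)
river: ρ → (16,28,-25)
river: ρ → (-25,22,19)
river: ρ → (19,16,-28)
river: ρ → (-28,40,7)
river: ρ → (7,44,-16)
ρ-cycle length = 22 (tail of 1 descent step not counted)

22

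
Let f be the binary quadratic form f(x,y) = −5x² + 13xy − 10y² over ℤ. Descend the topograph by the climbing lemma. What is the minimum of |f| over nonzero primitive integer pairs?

translate: b→-3 (≡-13 mod 10), so (5,-13,10)→(5,-3,2)
flip: (5,-3,2)→(2,3,5)
translate: b→-1 (≡3 mod 4), so (2,3,5)→(2,-1,4)
reduced (well bottom): (2,-1,4) with a≤c, −a<b≤a
well minimum |f| = |-2| = 2 (negative-definite)

2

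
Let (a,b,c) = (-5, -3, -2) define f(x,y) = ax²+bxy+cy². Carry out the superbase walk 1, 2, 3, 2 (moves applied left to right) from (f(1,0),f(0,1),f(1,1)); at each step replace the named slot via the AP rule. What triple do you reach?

start (-5,-2,-10) = (f(1,0),f(0,1),f(1,1))
replace slot 1: 2·((-2)+(-10)) − (-5) = -19 → (-19,-2,-10)
replace slot 2: 2·((-19)+(-10)) − (-2) = -56 → (-19,-56,-10)
replace slot 3: 2·((-19)+(-56)) − (-10) = -140 → (-19,-56,-140)
replace slot 2: 2·((-19)+(-140)) − (-56) = -262 → (-19,-262,-140)

-19,-262,-140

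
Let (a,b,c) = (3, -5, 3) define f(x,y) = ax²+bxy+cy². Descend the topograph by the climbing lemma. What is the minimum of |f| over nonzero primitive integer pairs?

translate: b→1 (≡-5 mod 6), so (3,-5,3)→(3,1,1)
flip: (3,1,1)→(1,-1,3)
translate: b→1 (≡-1 mod 2), so (1,-1,3)→(1,1,3)
reduced (well bottom): (1,1,3) with a≤c, −a<b≤a
well minimum = a = 1

1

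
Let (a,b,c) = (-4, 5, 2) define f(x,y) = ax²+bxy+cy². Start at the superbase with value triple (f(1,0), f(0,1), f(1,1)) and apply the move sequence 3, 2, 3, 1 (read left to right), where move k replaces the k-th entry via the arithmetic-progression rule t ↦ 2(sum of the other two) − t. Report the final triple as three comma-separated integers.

start (-4,2,3) = (f(1,0),f(0,1),f(1,1))
replace slot 3: 2·((-4)+2) − 3 = -7 → (-4,2,-7)
replace slot 2: 2·((-4)+(-7)) − 2 = -24 → (-4,-24,-7)
replace slot 3: 2·((-4)+(-24)) − (-7) = -49 → (-4,-24,-49)
replace slot 1: 2·((-24)+(-49)) − (-4) = -142 → (-142,-24,-49)

-142,-24,-49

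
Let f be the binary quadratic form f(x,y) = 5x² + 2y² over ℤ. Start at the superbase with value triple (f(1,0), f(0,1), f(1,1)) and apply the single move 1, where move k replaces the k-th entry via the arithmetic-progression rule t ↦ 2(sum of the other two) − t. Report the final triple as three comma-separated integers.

start (5,2,7) = (f(1,0),f(0,1),f(1,1))
replace slot 1: 2·(2+7) − 5 = 13 → (13,2,7)

13,2,7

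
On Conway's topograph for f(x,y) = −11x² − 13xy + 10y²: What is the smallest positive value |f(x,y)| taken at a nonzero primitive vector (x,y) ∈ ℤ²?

descent: ρ → (10,13,-11)  [lands on river]
river: ρ → (-11,9,12)
river: ρ → (12,15,-8)
river: ρ → (-8,17,10)
river: ρ → (10,23,-2)
river: ρ → (-2,21,21)
river: ρ → (21,21,-2)
river: ρ → (-2,23,10)
river: ρ → (10,17,-8)
river: ρ → (-8,15,12)
river: ρ → (12,9,-11)
river: ρ → (-11,13,10)
river: ρ → (10,7,-14)
river: ρ → (-14,21,3)
river: ρ → (3,21,-14)
river: ρ → (-14,7,10)
closes: descent 1, river 16
min |a| on river = 2

2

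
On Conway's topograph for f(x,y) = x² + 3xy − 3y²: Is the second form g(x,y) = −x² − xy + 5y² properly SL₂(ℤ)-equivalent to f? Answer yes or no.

D₁ = 21, D₂ = 21
river cycle of f (length 2): (-3, 3, 1), (1, 3, -3)
river cycle of g (length 2): (-1, 3, 3), (3, 3, -1)
cycles differ ⇒ inequivalent

no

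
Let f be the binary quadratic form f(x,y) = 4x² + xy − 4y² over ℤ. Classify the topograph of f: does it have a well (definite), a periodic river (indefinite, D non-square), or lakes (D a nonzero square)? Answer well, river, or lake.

D = b²−4ac = 1² − 4·4·(-4) = 65
D > 0 non-square ⇒ indefinite ⇒ periodic river

river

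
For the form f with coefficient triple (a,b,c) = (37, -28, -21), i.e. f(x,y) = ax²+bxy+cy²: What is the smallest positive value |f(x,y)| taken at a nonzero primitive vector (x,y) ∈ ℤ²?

descent: ρ → (-21,28,37)  [lands on river]
river: ρ → (37,46,-12)
river: ρ → (-12,50,29)
river: ρ → (29,8,-33)
river: ρ → (-33,58,4)
river: ρ → (4,62,-3)
river: ρ → (-3,58,44)
river: ρ → (44,30,-17)
river: ρ → (-17,38,36)
river: ρ → (36,34,-19)
river: ρ → (-19,42,28)
river: ρ → (28,14,-33)
river: ρ → (-33,52,9)
river: ρ → (9,56,-21)
closes: descent 1, river 14
min |a| on river = 3

3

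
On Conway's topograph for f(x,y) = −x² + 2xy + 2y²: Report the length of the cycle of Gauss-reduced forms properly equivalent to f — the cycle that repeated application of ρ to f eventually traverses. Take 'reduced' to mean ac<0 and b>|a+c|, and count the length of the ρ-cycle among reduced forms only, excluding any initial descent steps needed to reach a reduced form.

D = 12, ⌊√D⌋ = 3
river: ρ → (2,2,-1)
river: ρ → (-1,2,2)
ρ-cycle length = 2 (tail of 0 descent steps not counted)

2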